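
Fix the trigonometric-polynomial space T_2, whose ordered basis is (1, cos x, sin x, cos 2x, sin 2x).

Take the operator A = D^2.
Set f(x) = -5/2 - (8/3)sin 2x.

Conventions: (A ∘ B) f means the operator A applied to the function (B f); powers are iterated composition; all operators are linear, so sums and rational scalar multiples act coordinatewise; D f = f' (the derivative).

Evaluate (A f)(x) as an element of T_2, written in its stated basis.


D f = -(16/3)cos 2x
D D f = (32/3)sin 2x

the image equals g(x) = (32/3)sin 2x


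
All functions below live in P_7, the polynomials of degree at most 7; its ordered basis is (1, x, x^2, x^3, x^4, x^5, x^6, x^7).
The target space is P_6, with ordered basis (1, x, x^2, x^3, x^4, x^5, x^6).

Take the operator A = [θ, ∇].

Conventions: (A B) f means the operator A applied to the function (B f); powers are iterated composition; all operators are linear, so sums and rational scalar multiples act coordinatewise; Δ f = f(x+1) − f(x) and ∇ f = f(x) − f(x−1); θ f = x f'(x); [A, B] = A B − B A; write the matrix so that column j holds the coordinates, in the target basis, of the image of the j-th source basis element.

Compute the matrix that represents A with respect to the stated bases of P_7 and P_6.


image of 1: 0
image of x: -1
image of x^2: -2x + 2
image of x^3: -3x^2 + 6x - 3
image of x^4: -4x^3 + 12x^2 - 12x + 4
image of x^5: -5x^4 + 20x^3 - 30x^2 + 20x - 5
image of x^6: -6x^5 + 30x^4 - 60x^3 + 60x^2 - 30x + 6
image of x^7: -7x^6 + 42x^5 - 105x^4 + 140x^3 - 105x^2 + 42x - 7
each image's coordinates form column j of the matrix

the matrix is [[0, -1, 2, -3, 4, -5, 6, -7]; [0, 0, -2, 6, -12, 20, -30, 42]; [0, 0, 0, -3, 12, -30, 60, -105]; [0, 0, 0, 0, -4, 20, -60, 140]; [0, 0, 0, 0, 0, -5, 30, -105]; [0, 0, 0, 0, 0, 0, -6, 42]; [0, 0, 0, 0, 0, 0, 0, -7]] (rows listed top to bottom)


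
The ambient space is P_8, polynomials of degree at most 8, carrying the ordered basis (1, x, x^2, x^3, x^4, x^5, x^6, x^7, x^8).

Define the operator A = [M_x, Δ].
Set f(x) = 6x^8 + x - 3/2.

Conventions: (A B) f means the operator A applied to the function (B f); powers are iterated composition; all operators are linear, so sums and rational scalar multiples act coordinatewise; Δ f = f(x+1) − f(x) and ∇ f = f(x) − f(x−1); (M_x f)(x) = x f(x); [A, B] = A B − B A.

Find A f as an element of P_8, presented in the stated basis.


g(x) = -6x^8 - 48x^7 - 168x^6 - 336x^5 - 420x^4 - 336x^3 - 168x^2 - 49x - 11/2

Δ f = 48x^7 + 168x^6 + 336x^5 + 420x^4 + 336x^3 + 168x^2 + 48x + 7
M_x Δ f = 48x^8 + 168x^7 + 336x^6 + 420x^5 + 336x^4 + 168x^3 + 48x^2 + 7x
M_x f = 6x^9 + x^2 - (3/2)x
Δ M_x f = 54x^8 + 216x^7 + 504x^6 + 756x^5 + 756x^4 + 504x^3 + 216x^2 + 56x + 11/2
[M_x, Δ] f = -6x^8 - 48x^7 - 168x^6 - 336x^5 - 420x^4 - 336x^3 - 168x^2 - 49x - 11/2


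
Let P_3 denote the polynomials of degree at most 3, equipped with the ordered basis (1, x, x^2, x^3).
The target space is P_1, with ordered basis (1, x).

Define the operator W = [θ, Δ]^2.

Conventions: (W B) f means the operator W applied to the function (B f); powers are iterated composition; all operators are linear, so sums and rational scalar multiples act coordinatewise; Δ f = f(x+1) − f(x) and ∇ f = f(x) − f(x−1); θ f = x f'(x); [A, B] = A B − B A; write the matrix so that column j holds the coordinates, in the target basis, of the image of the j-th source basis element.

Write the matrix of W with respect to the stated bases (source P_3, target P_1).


image of 1: 0
image of x: 0
image of x^2: 2
image of x^3: 6x + 12
each image's coordinates form column j of the matrix

the matrix is [[0, 0, 2, 12]; [0, 0, 0, 6]] (rows listed top to bottom)


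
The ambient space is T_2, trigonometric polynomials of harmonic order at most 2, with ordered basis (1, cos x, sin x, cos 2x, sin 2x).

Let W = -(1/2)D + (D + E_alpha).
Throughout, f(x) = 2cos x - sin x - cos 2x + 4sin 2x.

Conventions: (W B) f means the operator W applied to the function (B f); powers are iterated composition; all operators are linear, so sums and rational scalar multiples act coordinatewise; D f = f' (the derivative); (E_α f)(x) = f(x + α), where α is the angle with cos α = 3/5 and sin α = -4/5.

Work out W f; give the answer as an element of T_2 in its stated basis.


g(x) = (3/2)cos x + (11/25)cos 2x - (27/25)sin 2x

D f = -cos x - 2sin x + 8cos 2x + 2sin 2x
(-(1/2)D) f = (1/2)cos x + sin x - 4cos 2x - sin 2x
D f = -cos x - 2sin x + 8cos 2x + 2sin 2x
E_alpha f = 2cos x + sin x - (89/25)cos 2x - (52/25)sin 2x
(D + E_alpha) f = cos x - sin x + (111/25)cos 2x - (2/25)sin 2x
(-(1/2)D + (D + E_alpha)) f = (3/2)cos x + (11/25)cos 2x - (27/25)sin 2x


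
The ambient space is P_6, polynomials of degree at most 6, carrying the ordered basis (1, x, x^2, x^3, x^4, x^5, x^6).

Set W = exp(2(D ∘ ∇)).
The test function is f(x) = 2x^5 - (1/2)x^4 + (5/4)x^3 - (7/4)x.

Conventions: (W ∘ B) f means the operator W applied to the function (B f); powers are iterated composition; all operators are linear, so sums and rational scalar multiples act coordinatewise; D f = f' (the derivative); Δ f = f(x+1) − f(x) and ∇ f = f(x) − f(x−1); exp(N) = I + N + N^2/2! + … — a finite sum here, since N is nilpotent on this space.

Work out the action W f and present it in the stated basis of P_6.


the result is g(x) = 2x^5 - (1/2)x^4 + (325/4)x^3 - 132x^2 + (2341/4)x - 1071/2

order-1 term: 80x^3 - 132x^2 + 107x - 63/2
order-2 term: 480x - 504
the series for exp(2(D ∘ ∇)) f terminates at order 2
exp(2(D ∘ ∇)) f = 2x^5 - (1/2)x^4 + (325/4)x^3 - 132x^2 + (2341/4)x - 1071/2


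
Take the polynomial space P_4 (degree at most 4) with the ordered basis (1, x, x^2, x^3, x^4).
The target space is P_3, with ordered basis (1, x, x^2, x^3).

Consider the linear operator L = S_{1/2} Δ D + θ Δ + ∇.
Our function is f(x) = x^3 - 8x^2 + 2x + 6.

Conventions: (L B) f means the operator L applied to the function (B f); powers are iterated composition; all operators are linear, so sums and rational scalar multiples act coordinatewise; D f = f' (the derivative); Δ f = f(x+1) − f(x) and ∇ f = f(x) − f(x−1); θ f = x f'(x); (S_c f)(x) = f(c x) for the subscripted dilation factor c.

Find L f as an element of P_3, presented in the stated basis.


the result is g(x) = 9x^2 - 29x - 2

D f = 3x^2 - 16x + 2
Δ D f = 6x - 13
S_{1/2} Δ D f = 3x - 13
Δ f = 3x^2 - 13x - 5
θ Δ f = 6x^2 - 13x
∇ f = 3x^2 - 19x + 11
(S_{1/2} Δ D + θ Δ + ∇) f = 9x^2 - 29x - 2


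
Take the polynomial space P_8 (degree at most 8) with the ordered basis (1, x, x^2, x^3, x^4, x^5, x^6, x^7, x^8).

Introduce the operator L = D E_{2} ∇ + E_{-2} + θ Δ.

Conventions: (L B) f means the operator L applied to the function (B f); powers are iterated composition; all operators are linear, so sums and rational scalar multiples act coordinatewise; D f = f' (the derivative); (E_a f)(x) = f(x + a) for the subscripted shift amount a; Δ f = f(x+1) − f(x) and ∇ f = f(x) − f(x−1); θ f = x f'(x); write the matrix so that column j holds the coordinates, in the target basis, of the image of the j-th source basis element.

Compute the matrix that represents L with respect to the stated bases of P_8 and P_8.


image of 1: 1
image of x: x - 2
image of x^2: x^2 - 2x + 6
image of x^3: x^3 + 21x + 1
image of x^4: x^4 + 4x^3 + 48x^2 + 8x + 44
image of x^5: x^5 + 10x^4 + 90x^3 + 30x^2 + 225x + 43
image of x^6: x^6 + 18x^5 + 150x^4 + 80x^3 + 690x^2 + 264x + 250
image of x^7: x^7 + 28x^6 + 231x^5 + 175x^4 + 1645x^3 + 945x^2 + 1757x + 313
image of x^8: x^8 + 40x^7 + 336x^6 + 336x^5 + 3360x^4 + 2576x^3 + 7056x^2 + 2512x + 1272
each image's coordinates form column j of the matrix

the matrix is [[1, -2, 6, 1, 44, 43, 250, 313, 1272]; [0, 1, -2, 21, 8, 225, 264, 1757, 2512]; [0, 0, 1, 0, 48, 30, 690, 945, 7056]; [0, 0, 0, 1, 4, 90, 80, 1645, 2576]; [0, 0, 0, 0, 1, 10, 150, 175, 3360]; [0, 0, 0, 0, 0, 1, 18, 231, 336]; [0, 0, 0, 0, 0, 0, 1, 28, 336]; [0, 0, 0, 0, 0, 0, 0, 1, 40]; [0, 0, 0, 0, 0, 0, 0, 0, 1]] (rows listed top to bottom)


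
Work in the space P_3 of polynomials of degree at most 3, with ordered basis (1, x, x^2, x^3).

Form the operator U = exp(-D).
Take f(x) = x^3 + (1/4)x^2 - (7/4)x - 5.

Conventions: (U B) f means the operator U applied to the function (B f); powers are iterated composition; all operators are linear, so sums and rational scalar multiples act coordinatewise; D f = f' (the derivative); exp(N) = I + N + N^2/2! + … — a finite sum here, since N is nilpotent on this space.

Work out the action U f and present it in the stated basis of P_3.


order-1 term: -3x^2 - (1/2)x + 7/4
order-2 term: 3x + 1/4
order-3 term: -1
the series for exp(-D) f terminates at order 3
exp(-D) f = x^3 - (11/4)x^2 + (3/4)x - 4

the image equals g(x) = x^3 - (11/4)x^2 + (3/4)x - 4


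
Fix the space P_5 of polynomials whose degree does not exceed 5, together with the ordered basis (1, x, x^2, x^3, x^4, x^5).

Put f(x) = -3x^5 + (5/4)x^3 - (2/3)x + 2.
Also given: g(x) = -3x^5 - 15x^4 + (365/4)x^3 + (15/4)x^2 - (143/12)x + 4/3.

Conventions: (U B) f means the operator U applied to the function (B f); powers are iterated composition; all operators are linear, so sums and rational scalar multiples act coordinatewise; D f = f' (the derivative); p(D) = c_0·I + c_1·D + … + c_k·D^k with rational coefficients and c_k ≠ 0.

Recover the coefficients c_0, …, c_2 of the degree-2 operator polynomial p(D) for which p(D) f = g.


c_0 = 1, c_1 = 1, c_2 = -3/2

D^0 f = -3x^5 + (5/4)x^3 - (2/3)x + 2
D^1 f = -15x^4 + (15/4)x^2 - 2/3
D^2 f = -60x^3 + (15/2)x
matching coefficients of g against c_0 f + c_1 Df + … from the top degree down determines the c_i
solution: c_0 = 1, c_1 = 1, c_2 = -3/2


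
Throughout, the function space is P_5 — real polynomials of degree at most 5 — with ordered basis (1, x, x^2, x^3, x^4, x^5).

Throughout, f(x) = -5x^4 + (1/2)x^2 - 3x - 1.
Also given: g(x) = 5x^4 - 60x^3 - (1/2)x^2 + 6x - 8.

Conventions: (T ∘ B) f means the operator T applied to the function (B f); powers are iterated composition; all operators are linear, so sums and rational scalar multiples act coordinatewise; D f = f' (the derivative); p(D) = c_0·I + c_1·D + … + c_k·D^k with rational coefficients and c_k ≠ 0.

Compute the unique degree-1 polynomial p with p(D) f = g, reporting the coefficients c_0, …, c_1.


p(D) = -I + 3·D, i.e. c_0 = -1, c_1 = 3

D^0 f = -5x^4 + (1/2)x^2 - 3x - 1
D^1 f = -20x^3 + x - 3
matching coefficients of g against c_0 f + c_1 Df + … from the top degree down determines the c_i
solution: c_0 = -1, c_1 = 3


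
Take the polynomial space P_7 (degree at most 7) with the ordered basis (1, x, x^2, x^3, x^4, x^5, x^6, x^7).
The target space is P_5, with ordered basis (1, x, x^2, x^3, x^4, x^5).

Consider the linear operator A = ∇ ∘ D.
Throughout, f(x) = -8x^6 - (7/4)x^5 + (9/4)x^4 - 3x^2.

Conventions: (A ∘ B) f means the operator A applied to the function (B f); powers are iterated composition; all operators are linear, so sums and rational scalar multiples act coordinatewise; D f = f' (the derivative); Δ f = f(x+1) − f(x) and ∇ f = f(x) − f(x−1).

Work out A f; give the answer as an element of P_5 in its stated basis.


D f = -48x^5 - (35/4)x^4 + 9x^3 - 6x
∇ D f = -240x^4 + 445x^3 - (801/2)x^2 + 178x - 145/4

the result is g(x) = -240x^4 + 445x^3 - (801/2)x^2 + 178x - 145/4


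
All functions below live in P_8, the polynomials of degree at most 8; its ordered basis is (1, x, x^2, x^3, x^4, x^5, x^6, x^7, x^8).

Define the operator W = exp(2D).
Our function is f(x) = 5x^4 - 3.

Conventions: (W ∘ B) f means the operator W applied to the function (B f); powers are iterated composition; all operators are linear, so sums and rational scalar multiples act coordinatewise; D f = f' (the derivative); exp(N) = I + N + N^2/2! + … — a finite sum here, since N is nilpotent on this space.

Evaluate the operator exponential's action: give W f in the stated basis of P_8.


order-1 term: 40x^3
order-2 term: 120x^2
order-3 term: 160x
order-4 term: 80
the series for exp(2D) f terminates at order 4
exp(2D) f = 5x^4 + 40x^3 + 120x^2 + 160x + 77

the image equals g(x) = 5x^4 + 40x^3 + 120x^2 + 160x + 77


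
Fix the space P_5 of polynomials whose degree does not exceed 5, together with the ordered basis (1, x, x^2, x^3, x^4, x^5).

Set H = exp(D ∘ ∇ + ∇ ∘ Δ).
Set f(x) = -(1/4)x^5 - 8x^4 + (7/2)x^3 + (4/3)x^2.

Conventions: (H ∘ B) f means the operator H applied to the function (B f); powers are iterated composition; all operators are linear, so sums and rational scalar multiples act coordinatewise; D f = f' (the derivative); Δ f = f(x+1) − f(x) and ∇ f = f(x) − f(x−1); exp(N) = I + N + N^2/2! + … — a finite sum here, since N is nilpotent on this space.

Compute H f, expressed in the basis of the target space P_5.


the image equals g(x) = -(1/4)x^5 - 8x^4 - (13/2)x^3 - (1099/6)x^2 + (141/2)x - 4871/12

order-1 term: -10x^3 - (369/2)x^2 + (261/2)x - 623/12
order-2 term: -60x - 354
the series for exp(D ∘ ∇ + ∇ ∘ Δ) f terminates at order 2
exp(D ∘ ∇ + ∇ ∘ Δ) f = -(1/4)x^5 - 8x^4 - (13/2)x^3 - (1099/6)x^2 + (141/2)x - 4871/12


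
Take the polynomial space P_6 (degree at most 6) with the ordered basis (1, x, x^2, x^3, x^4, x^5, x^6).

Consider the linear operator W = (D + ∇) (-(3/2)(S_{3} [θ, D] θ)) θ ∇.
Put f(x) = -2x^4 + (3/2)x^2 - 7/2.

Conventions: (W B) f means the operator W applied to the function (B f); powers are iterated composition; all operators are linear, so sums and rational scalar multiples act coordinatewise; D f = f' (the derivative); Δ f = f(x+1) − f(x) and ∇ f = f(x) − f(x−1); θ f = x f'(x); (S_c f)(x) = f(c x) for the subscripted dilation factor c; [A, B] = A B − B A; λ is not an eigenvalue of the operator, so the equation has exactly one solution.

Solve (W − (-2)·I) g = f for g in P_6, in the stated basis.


the image equals g(x) = -x^4 + (3/4)x^2 + 2916x - 3787/4

write g with unknown coordinates in the stated basis and equate coefficients in (W − (-2)·I) g = f
solving from the highest basis element down gives g = -x^4 + (3/4)x^2 + 2916x - 3787/4
check: W g = -5832x + 1890
so W g − (-2)·g = -2x^4 + (3/2)x^2 - 7/2 = f ✓


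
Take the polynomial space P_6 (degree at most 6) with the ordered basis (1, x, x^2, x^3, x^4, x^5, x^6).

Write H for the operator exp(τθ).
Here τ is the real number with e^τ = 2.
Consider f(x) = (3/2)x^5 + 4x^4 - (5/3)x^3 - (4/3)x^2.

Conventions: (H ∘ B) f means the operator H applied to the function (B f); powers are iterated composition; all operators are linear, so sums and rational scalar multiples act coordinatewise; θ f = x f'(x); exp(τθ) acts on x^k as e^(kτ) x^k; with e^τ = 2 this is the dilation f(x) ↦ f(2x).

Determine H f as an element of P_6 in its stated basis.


exp(τθ) x^k = e^(kτ) x^k; with e^τ = 2 this sends x^k to 2^k x^k
x^2 ↦ 4 x^2
x^3 ↦ 8 x^3
x^4 ↦ 16 x^4
x^5 ↦ 32 x^5
applying this coordinatewise to f: exp(τθ) f = 48x^5 + 64x^4 - (40/3)x^3 - (16/3)x^2

g(x) = 48x^5 + 64x^4 - (40/3)x^3 - (16/3)x^2


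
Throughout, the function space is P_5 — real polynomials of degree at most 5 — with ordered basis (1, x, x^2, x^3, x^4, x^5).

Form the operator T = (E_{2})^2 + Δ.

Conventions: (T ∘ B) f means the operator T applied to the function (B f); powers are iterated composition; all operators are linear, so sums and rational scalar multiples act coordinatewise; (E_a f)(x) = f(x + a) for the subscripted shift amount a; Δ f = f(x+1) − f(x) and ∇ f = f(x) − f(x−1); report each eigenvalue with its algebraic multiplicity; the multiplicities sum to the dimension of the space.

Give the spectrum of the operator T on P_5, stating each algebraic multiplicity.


image of 1: 1
image of x: x + 5
image of x^2: x^2 + 10x + 17
image of x^3: x^3 + 15x^2 + 51x + 65
image of x^4: x^4 + 20x^3 + 102x^2 + 260x + 257
image of x^5: x^5 + 25x^4 + 170x^3 + 650x^2 + 1285x + 1025
the matrix is upper triangular; its diagonal is (1, 1, 1, 1, 1, 1)
for a triangular matrix the eigenvalues are the diagonal entries, with algebraic multiplicity their repetition count

λ = 1 (multiplicity 6)


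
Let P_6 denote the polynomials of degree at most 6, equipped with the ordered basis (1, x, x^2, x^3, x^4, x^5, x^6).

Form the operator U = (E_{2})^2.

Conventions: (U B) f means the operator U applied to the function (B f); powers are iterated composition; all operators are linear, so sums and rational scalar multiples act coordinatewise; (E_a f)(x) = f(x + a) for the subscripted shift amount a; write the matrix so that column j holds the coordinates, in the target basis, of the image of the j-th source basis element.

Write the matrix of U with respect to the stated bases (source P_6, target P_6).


image of 1: 1
image of x: x + 4
image of x^2: x^2 + 8x + 16
image of x^3: x^3 + 12x^2 + 48x + 64
image of x^4: x^4 + 16x^3 + 96x^2 + 256x + 256
image of x^5: x^5 + 20x^4 + 160x^3 + 640x^2 + 1280x + 1024
image of x^6: x^6 + 24x^5 + 240x^4 + 1280x^3 + 3840x^2 + 6144x + 4096
each image's coordinates form column j of the matrix

the matrix is [[1, 4, 16, 64, 256, 1024, 4096]; [0, 1, 8, 48, 256, 1280, 6144]; [0, 0, 1, 12, 96, 640, 3840]; [0, 0, 0, 1, 16, 160, 1280]; [0, 0, 0, 0, 1, 20, 240]; [0, 0, 0, 0, 0, 1, 24]; [0, 0, 0, 0, 0, 0, 1]] (rows listed top to bottom)


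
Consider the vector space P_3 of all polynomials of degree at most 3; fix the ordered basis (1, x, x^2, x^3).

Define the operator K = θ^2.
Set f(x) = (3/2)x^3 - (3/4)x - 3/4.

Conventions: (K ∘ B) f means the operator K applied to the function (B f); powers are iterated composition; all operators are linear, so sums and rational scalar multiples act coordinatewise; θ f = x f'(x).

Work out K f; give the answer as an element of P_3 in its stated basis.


g(x) = (27/2)x^3 - (3/4)x

θ f = (9/2)x^3 - (3/4)x
θ θ f = (27/2)x^3 - (3/4)x


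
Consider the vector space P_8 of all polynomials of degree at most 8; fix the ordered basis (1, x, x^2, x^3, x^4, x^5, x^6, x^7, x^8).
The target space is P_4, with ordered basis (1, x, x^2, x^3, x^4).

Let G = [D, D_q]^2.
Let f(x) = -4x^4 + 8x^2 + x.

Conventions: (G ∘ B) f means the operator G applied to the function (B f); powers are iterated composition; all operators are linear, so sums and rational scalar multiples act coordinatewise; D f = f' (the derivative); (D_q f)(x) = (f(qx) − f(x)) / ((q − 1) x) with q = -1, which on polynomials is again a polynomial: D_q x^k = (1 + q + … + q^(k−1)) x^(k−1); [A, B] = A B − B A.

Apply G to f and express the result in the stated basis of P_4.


D_q f = 1
D D_q f = 0
D f = -16x^3 + 16x + 1
D_q D f = -16x^2 + 16
[D, D_q] f = 16x^2 - 16
D_q [D, D_q] f = 0
D D_q [D, D_q] f = 0
D [D, D_q] f = 32x
D_q D [D, D_q] f = 32
[D, D_q] [D, D_q] f = -32

g(x) = -32


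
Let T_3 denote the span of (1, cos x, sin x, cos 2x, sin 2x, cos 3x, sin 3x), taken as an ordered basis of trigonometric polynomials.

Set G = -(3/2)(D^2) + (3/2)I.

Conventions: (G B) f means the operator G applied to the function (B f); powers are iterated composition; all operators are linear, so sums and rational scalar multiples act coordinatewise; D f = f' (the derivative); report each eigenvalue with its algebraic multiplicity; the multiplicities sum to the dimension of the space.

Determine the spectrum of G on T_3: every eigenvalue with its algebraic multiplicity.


λ = 3/2 (multiplicity 1), λ = 3 (multiplicity 2), λ = 15/2 (multiplicity 2), λ = 15 (multiplicity 2)

image of 1: 3/2
image of cos x: 3cos x
image of sin x: 3sin x
image of cos 2x: (15/2)cos 2x
image of sin 2x: (15/2)sin 2x
image of cos 3x: 15cos 3x
image of sin 3x: 15sin 3x
the matrix is diagonal; its diagonal is (3/2, 3, 3, 15/2, 15/2, 15, 15)
for a triangular matrix the eigenvalues are the diagonal entries, with algebraic multiplicity their repetition count


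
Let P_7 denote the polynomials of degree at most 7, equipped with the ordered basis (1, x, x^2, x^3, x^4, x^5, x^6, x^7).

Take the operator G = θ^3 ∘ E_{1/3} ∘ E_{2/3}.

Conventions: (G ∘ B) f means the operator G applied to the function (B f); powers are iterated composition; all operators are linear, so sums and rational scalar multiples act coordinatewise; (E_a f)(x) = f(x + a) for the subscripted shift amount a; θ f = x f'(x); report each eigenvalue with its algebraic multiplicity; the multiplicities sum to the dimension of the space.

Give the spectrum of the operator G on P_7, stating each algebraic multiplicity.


image of 1: 0
image of x: x
image of x^2: 8x^2 + 2x
image of x^3: 27x^3 + 24x^2 + 3x
image of x^4: 64x^4 + 108x^3 + 48x^2 + 4x
image of x^5: 125x^5 + 320x^4 + 270x^3 + 80x^2 + 5x
image of x^6: 216x^6 + 750x^5 + 960x^4 + 540x^3 + 120x^2 + 6x
image of x^7: 343x^7 + 1512x^6 + 2625x^5 + 2240x^4 + 945x^3 + 168x^2 + 7x
the matrix is upper triangular; its diagonal is (0, 1, 8, 27, 64, 125, 216, 343)
for a triangular matrix the eigenvalues are the diagonal entries, with algebraic multiplicity their repetition count

λ = 0 (multiplicity 1), λ = 1 (multiplicity 1), λ = 8 (multiplicity 1), λ = 27 (multiplicity 1), λ = 64 (multiplicity 1), λ = 125 (multiplicity 1), λ = 216 (multiplicity 1), λ = 343 (multiplicity 1)


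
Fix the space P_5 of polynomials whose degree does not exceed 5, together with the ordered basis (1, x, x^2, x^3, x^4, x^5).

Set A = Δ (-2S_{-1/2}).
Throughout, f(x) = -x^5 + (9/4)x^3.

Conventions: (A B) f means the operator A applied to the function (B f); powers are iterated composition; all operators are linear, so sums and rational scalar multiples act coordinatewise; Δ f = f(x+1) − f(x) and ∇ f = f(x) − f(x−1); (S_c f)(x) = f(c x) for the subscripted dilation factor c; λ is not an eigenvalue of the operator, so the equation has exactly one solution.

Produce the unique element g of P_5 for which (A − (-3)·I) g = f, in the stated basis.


write g with unknown coordinates in the stated basis and equate coefficients in (A − (-3)·I) g = f
solving from the highest basis element down gives g = -(1/3)x^5 + (5/144)x^4 + (713/864)x^3 - (443/3456)x^2 - (1081/5184)x - 761/62208
check: A g = -(5/48)x^4 - (65/288)x^3 + (443/1152)x^2 + (1081/1728)x + 761/20736
so A g − (-3)·g = -x^5 + (9/4)x^3 = f ✓

the result is g(x) = -(1/3)x^5 + (5/144)x^4 + (713/864)x^3 - (443/3456)x^2 - (1081/5184)x - 761/62208


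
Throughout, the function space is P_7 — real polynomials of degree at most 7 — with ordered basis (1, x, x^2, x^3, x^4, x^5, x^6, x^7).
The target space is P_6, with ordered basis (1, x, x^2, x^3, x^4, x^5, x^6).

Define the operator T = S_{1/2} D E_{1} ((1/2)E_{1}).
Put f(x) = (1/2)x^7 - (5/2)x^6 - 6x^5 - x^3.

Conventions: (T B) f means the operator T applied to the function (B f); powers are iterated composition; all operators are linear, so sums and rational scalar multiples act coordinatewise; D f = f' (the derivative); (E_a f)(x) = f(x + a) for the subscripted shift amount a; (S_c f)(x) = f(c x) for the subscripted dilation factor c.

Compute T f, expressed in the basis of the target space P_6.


the image equals g(x) = (7/256)x^6 + (27/64)x^5 + (15/16)x^4 - (35/2)x^3 - (1083/8)x^2 - 375x - 374

E_{1} f = (1/2)x^7 + x^6 - (21/2)x^5 - 50x^4 - (187/2)x^3 - 90x^2 - (89/2)x - 9
((1/2)E_{1}) f = (1/4)x^7 + (1/2)x^6 - (21/4)x^5 - 25x^4 - (187/4)x^3 - 45x^2 - (89/4)x - 9/2
E_{1} ((1/2)E_{1}) f = (1/4)x^7 + (9/4)x^6 + 3x^5 - 35x^4 - (361/2)x^3 - 375x^2 - 374x - 148
D E_{1} ((1/2)E_{1}) f = (7/4)x^6 + (27/2)x^5 + 15x^4 - 140x^3 - (1083/2)x^2 - 750x - 374
S_{1/2} (D E_{1}) ((1/2)E_{1}) f = (7/256)x^6 + (27/64)x^5 + (15/16)x^4 - (35/2)x^3 - (1083/8)x^2 - 375x - 374


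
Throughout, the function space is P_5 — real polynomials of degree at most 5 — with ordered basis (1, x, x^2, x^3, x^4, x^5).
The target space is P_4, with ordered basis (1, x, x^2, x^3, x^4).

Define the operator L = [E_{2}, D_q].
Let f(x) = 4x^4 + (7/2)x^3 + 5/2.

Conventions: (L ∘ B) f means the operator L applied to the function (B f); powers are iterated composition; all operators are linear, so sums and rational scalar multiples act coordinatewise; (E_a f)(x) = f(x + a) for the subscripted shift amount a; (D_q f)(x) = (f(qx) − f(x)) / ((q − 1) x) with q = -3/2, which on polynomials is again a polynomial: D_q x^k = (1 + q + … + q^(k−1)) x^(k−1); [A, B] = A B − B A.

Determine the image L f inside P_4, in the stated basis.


D_q f = -(13/2)x^3 + (49/8)x^2
E_{2} D_q f = -(13/2)x^3 - (263/8)x^2 - (107/2)x - 55/2
E_{2} f = 4x^4 + (71/2)x^3 + 117x^2 + 170x + 189/2
D_q E_{2} f = -(13/2)x^3 + (497/8)x^2 - (117/2)x + 170
[E_{2}, D_q] f = -95x^2 + 5x - 395/2

the image equals g(x) = -95x^2 + 5x - 395/2


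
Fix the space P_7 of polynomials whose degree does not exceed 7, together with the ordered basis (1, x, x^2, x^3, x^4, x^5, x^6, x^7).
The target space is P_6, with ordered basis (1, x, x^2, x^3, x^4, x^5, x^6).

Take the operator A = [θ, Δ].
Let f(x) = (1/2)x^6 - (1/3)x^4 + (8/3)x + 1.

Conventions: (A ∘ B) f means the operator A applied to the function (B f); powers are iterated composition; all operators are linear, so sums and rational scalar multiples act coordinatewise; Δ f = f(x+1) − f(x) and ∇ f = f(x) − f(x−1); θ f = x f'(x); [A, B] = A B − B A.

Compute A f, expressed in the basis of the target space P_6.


the result is g(x) = -3x^5 - 15x^4 - (86/3)x^3 - 26x^2 - 11x - 13/3

Δ f = 3x^5 + (15/2)x^4 + (26/3)x^3 + (11/2)x^2 + (5/3)x + 17/6
θ Δ f = 15x^5 + 30x^4 + 26x^3 + 11x^2 + (5/3)x
θ f = 3x^6 - (4/3)x^4 + (8/3)x
Δ θ f = 18x^5 + 45x^4 + (164/3)x^3 + 37x^2 + (38/3)x + 13/3
[θ, Δ] f = -3x^5 - 15x^4 - (86/3)x^3 - 26x^2 - 11x - 13/3


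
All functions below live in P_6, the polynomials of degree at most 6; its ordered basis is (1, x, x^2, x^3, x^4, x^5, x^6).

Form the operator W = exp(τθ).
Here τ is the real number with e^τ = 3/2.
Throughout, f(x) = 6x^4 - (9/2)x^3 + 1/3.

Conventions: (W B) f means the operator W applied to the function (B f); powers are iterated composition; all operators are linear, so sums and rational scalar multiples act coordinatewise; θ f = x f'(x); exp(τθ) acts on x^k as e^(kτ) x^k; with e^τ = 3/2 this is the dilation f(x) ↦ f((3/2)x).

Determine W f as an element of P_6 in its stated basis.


the result is g(x) = (243/8)x^4 - (243/16)x^3 + 1/3

exp(τθ) x^k = e^(kτ) x^k; with e^τ = 3/2 this sends x^k to (3/2)^k x^k
x^3 ↦ 27/8 x^3
x^4 ↦ 81/16 x^4
applying this coordinatewise to f: exp(τθ) f = (243/8)x^4 - (243/16)x^3 + 1/3


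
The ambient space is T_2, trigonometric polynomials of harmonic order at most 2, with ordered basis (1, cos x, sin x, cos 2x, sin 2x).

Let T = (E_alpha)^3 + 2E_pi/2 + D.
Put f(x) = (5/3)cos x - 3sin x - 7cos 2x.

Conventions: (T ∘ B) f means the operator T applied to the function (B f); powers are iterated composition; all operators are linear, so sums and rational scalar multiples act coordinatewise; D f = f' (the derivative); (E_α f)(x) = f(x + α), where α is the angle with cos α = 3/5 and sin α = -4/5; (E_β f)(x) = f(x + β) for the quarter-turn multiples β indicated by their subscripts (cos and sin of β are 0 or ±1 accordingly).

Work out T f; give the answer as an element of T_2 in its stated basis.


E_alpha f = (17/5)cos x - (7/15)sin x + (49/25)cos 2x - (168/25)sin 2x
E_alpha E_alpha f = (181/75)cos x + (61/25)sin x + (3689/625)cos 2x + (2352/625)sin 2x
E_alpha E_alpha E_alpha f = -(63/125)cos x + (1273/375)sin x - (82271/15625)cos 2x + (72072/15625)sin 2x
E_pi/2 f = -3cos x - (5/3)sin x + 7cos 2x
(2E_pi/2) f = -6cos x - (10/3)sin x + 14cos 2x
D f = -3cos x - (5/3)sin x + 14sin 2x
((E_alpha)^3 + 2E_pi/2 + D) f = -(1188/125)cos x - (602/375)sin x + (136479/15625)cos 2x + (290822/15625)sin 2x

the result is g(x) = -(1188/125)cos x - (602/375)sin x + (136479/15625)cos 2x + (290822/15625)sin 2x


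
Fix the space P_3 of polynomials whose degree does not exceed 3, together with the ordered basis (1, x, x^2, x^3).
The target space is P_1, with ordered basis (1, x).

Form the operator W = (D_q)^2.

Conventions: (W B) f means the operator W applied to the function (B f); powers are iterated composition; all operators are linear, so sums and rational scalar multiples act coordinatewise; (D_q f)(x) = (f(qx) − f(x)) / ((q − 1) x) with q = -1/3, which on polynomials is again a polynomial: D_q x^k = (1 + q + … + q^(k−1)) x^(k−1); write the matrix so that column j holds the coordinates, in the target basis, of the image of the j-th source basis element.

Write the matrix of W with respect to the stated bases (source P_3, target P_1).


image of 1: 0
image of x: 0
image of x^2: 2/3
image of x^3: (14/27)x
each image's coordinates form column j of the matrix

the matrix is [[0, 0, 2/3, 0]; [0, 0, 0, 14/27]] (rows listed top to bottom)


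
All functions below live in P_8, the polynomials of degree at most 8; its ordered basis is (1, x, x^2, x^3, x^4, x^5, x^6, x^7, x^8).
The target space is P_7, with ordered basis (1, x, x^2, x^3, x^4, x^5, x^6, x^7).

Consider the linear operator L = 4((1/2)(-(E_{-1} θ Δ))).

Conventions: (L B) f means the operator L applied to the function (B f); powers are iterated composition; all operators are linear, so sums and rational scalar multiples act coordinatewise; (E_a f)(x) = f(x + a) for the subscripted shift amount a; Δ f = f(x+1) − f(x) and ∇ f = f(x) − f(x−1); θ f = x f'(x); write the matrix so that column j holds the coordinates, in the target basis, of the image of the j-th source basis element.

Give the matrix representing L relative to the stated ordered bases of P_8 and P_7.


the matrix is [[0, 0, 4, -6, 8, -10, 12, -14, 16]; [0, 0, -4, 18, -32, 50, -72, 98, -128]; [0, 0, 0, -12, 48, -100, 180, -294, 448]; [0, 0, 0, 0, -24, 100, -240, 490, -896]; [0, 0, 0, 0, 0, -40, 180, -490, 1120]; [0, 0, 0, 0, 0, 0, -60, 294, -896]; [0, 0, 0, 0, 0, 0, 0, -84, 448]; [0, 0, 0, 0, 0, 0, 0, 0, -112]] (rows listed top to bottom)

image of 1: 0
image of x: 0
image of x^2: -4x + 4
image of x^3: -12x^2 + 18x - 6
image of x^4: -24x^3 + 48x^2 - 32x + 8
image of x^5: -40x^4 + 100x^3 - 100x^2 + 50x - 10
image of x^6: -60x^5 + 180x^4 - 240x^3 + 180x^2 - 72x + 12
image of x^7: -84x^6 + 294x^5 - 490x^4 + 490x^3 - 294x^2 + 98x - 14
image of x^8: -112x^7 + 448x^6 - 896x^5 + 1120x^4 - 896x^3 + 448x^2 - 128x + 16
each image's coordinates form column j of the matrix


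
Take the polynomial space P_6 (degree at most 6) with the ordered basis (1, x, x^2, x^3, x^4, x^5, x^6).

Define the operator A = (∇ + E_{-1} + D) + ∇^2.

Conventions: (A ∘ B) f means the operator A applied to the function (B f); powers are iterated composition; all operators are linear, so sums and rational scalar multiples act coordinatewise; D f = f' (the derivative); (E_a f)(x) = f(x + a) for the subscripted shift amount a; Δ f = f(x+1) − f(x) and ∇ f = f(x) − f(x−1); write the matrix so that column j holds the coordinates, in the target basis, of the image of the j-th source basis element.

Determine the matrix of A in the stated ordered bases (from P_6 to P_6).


image of 1: 1
image of x: x + 1
image of x^2: x^2 + 2x + 2
image of x^3: x^3 + 3x^2 + 6x - 6
image of x^4: x^4 + 4x^3 + 12x^2 - 24x + 14
image of x^5: x^5 + 5x^4 + 20x^3 - 60x^2 + 70x - 30
image of x^6: x^6 + 6x^5 + 30x^4 - 120x^3 + 210x^2 - 180x + 62
each image's coordinates form column j of the matrix

the matrix is [[1, 1, 2, -6, 14, -30, 62]; [0, 1, 2, 6, -24, 70, -180]; [0, 0, 1, 3, 12, -60, 210]; [0, 0, 0, 1, 4, 20, -120]; [0, 0, 0, 0, 1, 5, 30]; [0, 0, 0, 0, 0, 1, 6]; [0, 0, 0, 0, 0, 0, 1]] (rows listed top to bottom)


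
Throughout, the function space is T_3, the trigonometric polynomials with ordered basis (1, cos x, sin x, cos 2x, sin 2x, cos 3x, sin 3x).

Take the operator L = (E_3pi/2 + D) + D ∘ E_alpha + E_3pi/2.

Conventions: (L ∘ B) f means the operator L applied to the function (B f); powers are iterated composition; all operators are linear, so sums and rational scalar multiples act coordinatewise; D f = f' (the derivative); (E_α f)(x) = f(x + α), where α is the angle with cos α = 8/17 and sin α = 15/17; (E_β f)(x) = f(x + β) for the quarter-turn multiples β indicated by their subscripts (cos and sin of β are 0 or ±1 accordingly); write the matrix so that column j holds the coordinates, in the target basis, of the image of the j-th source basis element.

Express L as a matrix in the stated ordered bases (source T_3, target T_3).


the matrix is [[2, 0, 0, 0, 0, 0, 0]; [0, -15/17, -9/17, 0, 0, 0, 0]; [0, 9/17, -15/17, 0, 0, 0, 0]; [0, 0, 0, -1058/289, 256/289, 0, 0]; [0, 0, 0, -256/289, -1058/289, 0, 0]; [0, 0, 0, 0, 0, 1485/4913, 9901/4913]; [0, 0, 0, 0, 0, -9901/4913, 1485/4913]] (rows listed top to bottom)

image of 1: 2
image of cos x: -(15/17)cos x + (9/17)sin x
image of sin x: -(9/17)cos x - (15/17)sin x
image of cos 2x: -(1058/289)cos 2x - (256/289)sin 2x
image of sin 2x: (256/289)cos 2x - (1058/289)sin 2x
image of cos 3x: (1485/4913)cos 3x - (9901/4913)sin 3x
image of sin 3x: (9901/4913)cos 3x + (1485/4913)sin 3x
each image's coordinates form column j of the matrix


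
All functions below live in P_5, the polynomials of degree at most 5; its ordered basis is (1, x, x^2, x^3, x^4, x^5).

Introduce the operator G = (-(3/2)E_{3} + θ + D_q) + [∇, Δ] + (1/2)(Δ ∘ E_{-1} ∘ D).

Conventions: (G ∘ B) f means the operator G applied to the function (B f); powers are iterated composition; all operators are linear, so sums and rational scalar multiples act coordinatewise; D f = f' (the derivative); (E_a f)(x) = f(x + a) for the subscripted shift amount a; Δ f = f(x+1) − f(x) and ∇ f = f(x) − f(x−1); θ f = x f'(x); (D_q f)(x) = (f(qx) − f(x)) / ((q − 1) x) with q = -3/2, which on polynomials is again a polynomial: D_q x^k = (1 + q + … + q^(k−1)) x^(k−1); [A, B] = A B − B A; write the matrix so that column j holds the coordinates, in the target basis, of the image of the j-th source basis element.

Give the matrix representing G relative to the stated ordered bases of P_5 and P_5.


the matrix is [[-3/2, -7/2, -25/2, -42, -239/2, -367]; [0, -1/2, -19/2, -75/2, -168, -1195/2]; [0, 0, 1/2, -47/4, -75, -420]; [0, 0, 0, 3/2, -157/8, -125]; [0, 0, 0, 0, 5/2, -305/16]; [0, 0, 0, 0, 0, 7/2]] (rows listed top to bottom)

image of 1: -3/2
image of x: -(1/2)x - 7/2
image of x^2: (1/2)x^2 - (19/2)x - 25/2
image of x^3: (3/2)x^3 - (47/4)x^2 - (75/2)x - 42
image of x^4: (5/2)x^4 - (157/8)x^3 - 75x^2 - 168x - 239/2
image of x^5: (7/2)x^5 - (305/16)x^4 - 125x^3 - 420x^2 - (1195/2)x - 367
each image's coordinates form column j of the matrix


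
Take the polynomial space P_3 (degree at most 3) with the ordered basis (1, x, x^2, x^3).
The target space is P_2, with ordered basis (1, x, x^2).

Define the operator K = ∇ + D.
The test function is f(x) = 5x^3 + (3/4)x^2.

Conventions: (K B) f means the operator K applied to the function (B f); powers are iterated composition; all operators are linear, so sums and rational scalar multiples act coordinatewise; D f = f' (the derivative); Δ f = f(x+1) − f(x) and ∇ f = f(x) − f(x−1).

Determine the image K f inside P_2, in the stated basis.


∇ f = 15x^2 - (27/2)x + 17/4
D f = 15x^2 + (3/2)x
(∇ + D) f = 30x^2 - 12x + 17/4

the result is g(x) = 30x^2 - 12x + 17/4


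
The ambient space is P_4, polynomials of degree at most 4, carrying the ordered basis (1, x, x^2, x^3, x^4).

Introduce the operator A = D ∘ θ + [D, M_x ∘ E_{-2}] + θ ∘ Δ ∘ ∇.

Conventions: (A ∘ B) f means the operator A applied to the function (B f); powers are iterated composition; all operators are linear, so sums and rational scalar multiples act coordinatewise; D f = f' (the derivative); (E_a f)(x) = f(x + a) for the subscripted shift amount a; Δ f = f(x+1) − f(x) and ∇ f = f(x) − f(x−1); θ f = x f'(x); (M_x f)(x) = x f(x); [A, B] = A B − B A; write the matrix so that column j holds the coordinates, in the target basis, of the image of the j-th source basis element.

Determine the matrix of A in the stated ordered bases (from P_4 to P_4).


image of 1: 1
image of x: x - 1
image of x^2: x^2 + 4
image of x^3: x^3 + 3x^2 + 18x - 8
image of x^4: x^4 + 8x^3 + 48x^2 - 32x + 16
each image's coordinates form column j of the matrix

the matrix is [[1, -1, 4, -8, 16]; [0, 1, 0, 18, -32]; [0, 0, 1, 3, 48]; [0, 0, 0, 1, 8]; [0, 0, 0, 0, 1]] (rows listed top to bottom)


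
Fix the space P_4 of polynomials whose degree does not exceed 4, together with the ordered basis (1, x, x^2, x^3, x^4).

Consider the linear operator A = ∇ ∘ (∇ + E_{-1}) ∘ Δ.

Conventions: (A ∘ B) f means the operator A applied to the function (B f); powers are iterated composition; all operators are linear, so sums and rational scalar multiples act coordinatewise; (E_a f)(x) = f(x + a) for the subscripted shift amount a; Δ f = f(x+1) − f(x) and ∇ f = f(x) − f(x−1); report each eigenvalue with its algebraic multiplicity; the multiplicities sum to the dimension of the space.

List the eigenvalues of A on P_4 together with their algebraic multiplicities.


λ = 0 (multiplicity 5)

image of 1: 0
image of x: 0
image of x^2: 2
image of x^3: 6x
image of x^4: 12x^2 + 2
the matrix is upper triangular; its diagonal is (0, 0, 0, 0, 0)
for a triangular matrix the eigenvalues are the diagonal entries, with algebraic multiplicity their repetition count


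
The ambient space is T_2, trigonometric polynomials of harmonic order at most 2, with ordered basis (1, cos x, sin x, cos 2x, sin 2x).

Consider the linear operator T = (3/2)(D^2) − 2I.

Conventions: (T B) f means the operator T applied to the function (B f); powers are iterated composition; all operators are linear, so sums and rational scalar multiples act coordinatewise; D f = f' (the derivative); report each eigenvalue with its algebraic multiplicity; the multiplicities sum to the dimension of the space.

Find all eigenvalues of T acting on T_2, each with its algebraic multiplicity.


λ = -8 (multiplicity 2), λ = -7/2 (multiplicity 2), λ = -2 (multiplicity 1)

image of 1: -2
image of cos x: -(7/2)cos x
image of sin x: -(7/2)sin x
image of cos 2x: -8cos 2x
image of sin 2x: -8sin 2x
the matrix is diagonal; its diagonal is (-2, -7/2, -7/2, -8, -8)
for a triangular matrix the eigenvalues are the diagonal entries, with algebraic multiplicity their repetition count


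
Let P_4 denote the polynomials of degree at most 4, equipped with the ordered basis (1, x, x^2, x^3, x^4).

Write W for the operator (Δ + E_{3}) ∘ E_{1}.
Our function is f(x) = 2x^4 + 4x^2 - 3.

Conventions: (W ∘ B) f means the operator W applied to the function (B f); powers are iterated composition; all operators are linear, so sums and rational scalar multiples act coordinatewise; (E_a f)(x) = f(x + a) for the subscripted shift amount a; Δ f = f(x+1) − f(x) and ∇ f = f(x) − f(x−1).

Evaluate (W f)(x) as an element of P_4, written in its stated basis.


g(x) = 2x^4 + 40x^3 + 232x^2 + 608x + 615

E_{1} f = 2x^4 + 8x^3 + 16x^2 + 16x + 3
Δ E_{1} f = 8x^3 + 36x^2 + 64x + 42
E_{3} E_{1} f = 2x^4 + 32x^3 + 196x^2 + 544x + 573
(Δ + E_{3}) E_{1} f = 2x^4 + 40x^3 + 232x^2 + 608x + 615


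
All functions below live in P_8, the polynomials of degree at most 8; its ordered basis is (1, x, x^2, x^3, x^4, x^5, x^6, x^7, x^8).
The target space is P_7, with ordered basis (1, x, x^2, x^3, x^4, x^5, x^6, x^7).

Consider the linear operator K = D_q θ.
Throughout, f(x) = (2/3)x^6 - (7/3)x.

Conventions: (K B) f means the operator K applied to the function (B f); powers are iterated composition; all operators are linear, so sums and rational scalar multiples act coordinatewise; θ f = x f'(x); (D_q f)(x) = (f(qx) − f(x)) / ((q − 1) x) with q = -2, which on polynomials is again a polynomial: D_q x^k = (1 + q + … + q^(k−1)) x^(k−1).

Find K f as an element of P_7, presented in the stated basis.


the result is g(x) = -84x^5 - 7/3

θ f = 4x^6 - (7/3)x
D_q θ f = -84x^5 - 7/3


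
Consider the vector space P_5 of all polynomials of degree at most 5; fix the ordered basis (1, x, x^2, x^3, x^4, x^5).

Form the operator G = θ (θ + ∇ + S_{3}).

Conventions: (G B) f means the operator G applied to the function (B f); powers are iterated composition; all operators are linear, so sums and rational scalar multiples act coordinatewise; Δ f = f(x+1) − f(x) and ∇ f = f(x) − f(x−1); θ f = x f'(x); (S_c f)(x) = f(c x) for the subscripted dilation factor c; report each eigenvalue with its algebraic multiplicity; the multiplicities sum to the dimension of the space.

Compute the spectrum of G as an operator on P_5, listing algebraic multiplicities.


λ = 0 (multiplicity 1), λ = 4 (multiplicity 1), λ = 22 (multiplicity 1), λ = 90 (multiplicity 1), λ = 340 (multiplicity 1), λ = 1240 (multiplicity 1)

image of 1: 0
image of x: 4x
image of x^2: 22x^2 + 2x
image of x^3: 90x^3 + 6x^2 - 3x
image of x^4: 340x^4 + 12x^3 - 12x^2 + 4x
image of x^5: 1240x^5 + 20x^4 - 30x^3 + 20x^2 - 5x
the matrix is upper triangular; its diagonal is (0, 4, 22, 90, 340, 1240)
for a triangular matrix the eigenvalues are the diagonal entries, with algebraic multiplicity their repetition count
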